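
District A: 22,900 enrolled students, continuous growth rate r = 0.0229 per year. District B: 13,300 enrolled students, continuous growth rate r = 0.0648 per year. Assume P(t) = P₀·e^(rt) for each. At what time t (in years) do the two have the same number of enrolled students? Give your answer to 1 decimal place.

t ≈ 13.0 years

22900·e^(0.0229t) = 13300·e^(0.0648t)
22900/13300 = e^((0.0648 − 0.0229)t) → ln(1.7218) = 0.0419·t
t = 0.54337 / 0.0419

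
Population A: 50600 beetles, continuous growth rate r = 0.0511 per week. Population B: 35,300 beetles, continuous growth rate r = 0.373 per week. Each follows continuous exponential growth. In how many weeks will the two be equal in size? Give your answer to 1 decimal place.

50600·e^(0.0511t) = 35300·e^(0.373t)
50600/35300 = e^((0.373 − 0.0511)t) → ln(1.43343) = 0.3219·t
t = 0.36007 / 0.3219

t ≈ 1.1 weeks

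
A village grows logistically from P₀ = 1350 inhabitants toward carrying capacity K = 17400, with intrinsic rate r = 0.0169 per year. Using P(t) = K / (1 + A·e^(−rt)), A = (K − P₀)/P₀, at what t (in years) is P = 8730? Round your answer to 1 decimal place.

t ≈ 146.9 years

A = (17400 − 1350)/1350 = 11.88889
8730 = 17400/(1 + 11.88889·e^(−0.0169t)) → 1 + 11.88889·e^(−0.0169t) = 1.99313
e^(−0.0169t) = 0.083534 → t = ln(11.97116)/0.0169 = 2.4825/0.0169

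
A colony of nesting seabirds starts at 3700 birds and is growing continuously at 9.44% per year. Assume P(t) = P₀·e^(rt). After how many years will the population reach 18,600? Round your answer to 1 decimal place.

t ≈ 17.1 years

18600 = 3700 · e^(0.0944·t)
t = ln(18600/3700) / 0.0944 = ln(5.02703) / 0.0944 = 1.61483 / 0.0944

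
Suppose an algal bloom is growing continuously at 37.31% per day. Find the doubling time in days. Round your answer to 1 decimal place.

doubling time = ln(2) / |r| = 0.69315 / 0.3731

doubling time ≈ 1.9 days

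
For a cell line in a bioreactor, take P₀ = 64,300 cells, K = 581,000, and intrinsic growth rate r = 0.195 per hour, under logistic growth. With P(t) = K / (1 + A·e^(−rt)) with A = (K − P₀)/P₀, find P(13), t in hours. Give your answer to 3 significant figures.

≈ 355,000 cells

A = (581000 − 64300)/64300 = 8.03577
P(13) = 581000 / (1 + 8.03577·e^(−0.195·13)) = 581000 / (1 + 8.03577·0.079262)
= 581000 / 1.63693 ≈ 354932.94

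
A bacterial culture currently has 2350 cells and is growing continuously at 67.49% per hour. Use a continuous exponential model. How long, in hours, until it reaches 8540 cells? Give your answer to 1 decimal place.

t ≈ 1.9 hours

8540 = 2350 · e^(0.6749·t)
t = ln(8540/2350) / 0.6749 = ln(3.63404) / 0.6749 = 1.29035 / 0.6749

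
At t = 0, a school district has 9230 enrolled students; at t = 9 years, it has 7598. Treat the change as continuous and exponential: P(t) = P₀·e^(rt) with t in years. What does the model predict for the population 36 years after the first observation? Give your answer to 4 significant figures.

≈ 4,238 enrolled students

r = ln(7598/9230) / 9 ≈ -0.021619 per year
P(36) = 9230 · e^(-0.021619·36) = 9230 · 0.45919 ≈ 4238.3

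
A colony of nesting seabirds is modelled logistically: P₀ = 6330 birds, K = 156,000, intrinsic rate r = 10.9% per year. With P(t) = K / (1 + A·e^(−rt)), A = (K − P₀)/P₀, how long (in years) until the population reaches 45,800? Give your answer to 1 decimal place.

A = (156000 − 6330)/6330 = 23.64455
45800 = 156000/(1 + 23.64455·e^(−0.109t)) → 1 + 23.64455·e^(−0.109t) = 3.40611
e^(−0.109t) = 0.101762 → t = ln(9.82686)/0.109 = 2.28512/0.109

t ≈ 21.0 years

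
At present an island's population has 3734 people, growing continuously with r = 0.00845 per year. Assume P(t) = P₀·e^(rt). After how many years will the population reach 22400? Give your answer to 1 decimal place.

22400 = 3734 · e^(0.00845·t)
t = ln(22400/3734) / 0.00845 = ln(5.99893) / 0.00845 = 1.79158 / 0.00845

t ≈ 212.0 years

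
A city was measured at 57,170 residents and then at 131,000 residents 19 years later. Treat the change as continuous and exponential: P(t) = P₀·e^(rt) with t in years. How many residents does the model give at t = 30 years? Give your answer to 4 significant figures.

≈ 211,700 residents

r = ln(131000/57170) / 19 ≈ 0.04364 per year
P(30) = 57170 · e^(0.04364·30) = 57170 · 3.70326 ≈ 211715.2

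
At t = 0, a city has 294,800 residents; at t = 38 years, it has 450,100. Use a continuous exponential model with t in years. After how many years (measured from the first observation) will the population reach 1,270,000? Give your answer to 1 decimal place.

t ≈ 131.1 years

r = ln(450100/294800) / 38 ≈ 0.011136 per year
t = ln(1270000/294800) / r = 1.46048 / 0.011136 ≈ 131.148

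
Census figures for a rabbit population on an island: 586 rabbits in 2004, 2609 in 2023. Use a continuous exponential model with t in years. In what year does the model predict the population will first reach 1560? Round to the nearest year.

year 2016

r = ln(2609/586) / 19 = 1.4934/19 ≈ 0.0786 per year
t = ln(1560/586) / r = 0.97912/0.0786 ≈ 12.46 years after 2004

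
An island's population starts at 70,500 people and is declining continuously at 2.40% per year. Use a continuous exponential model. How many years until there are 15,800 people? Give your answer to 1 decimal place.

15800 = 70500 · e^(-0.024·t)
t = ln(15800/70500) / -0.024 = ln(0.22411) / -0.024 = -1.4956 / -0.024

t ≈ 62.3 years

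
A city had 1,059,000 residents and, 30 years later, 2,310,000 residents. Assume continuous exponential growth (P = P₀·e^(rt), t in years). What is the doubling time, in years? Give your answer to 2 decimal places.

doubling time ≈ 26.66 years

r = ln(2310000/1059000) / 30 = ln(2.1813) / 30 ≈ 0.025997 per year
doubling time = ln 2 / |r| = 0.69315 / 0.025997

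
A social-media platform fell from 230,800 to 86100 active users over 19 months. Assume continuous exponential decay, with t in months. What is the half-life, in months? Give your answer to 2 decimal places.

r = ln(86100/230800) / 19 = ln(0.37305) / 19 ≈ -0.051897 per month
half-life = ln 2 / |r| = 0.69315 / 0.051897

half-life ≈ 13.36 months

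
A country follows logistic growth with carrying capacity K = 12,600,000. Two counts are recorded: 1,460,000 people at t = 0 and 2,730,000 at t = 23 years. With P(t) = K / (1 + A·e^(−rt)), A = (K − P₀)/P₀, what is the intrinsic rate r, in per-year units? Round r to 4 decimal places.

A = (12600000 − 1460000)/1460000 = 7.63014
2730000 = 12600000/(1 + 7.63014·e^(−r·23)) → e^(−23r) = (4.61538 − 1)/7.63014 = 0.47383
r = −ln(0.47383)/23 = 0.74691/23

r ≈ 0.0325 per year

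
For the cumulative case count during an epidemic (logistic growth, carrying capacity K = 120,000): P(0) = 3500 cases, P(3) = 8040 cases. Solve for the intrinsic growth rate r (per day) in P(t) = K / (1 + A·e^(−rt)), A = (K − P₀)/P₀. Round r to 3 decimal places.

A = (120000 − 3500)/3500 = 33.28571
8040 = 120000/(1 + 33.28571·e^(−r·3)) → e^(−3r) = (14.92537 − 1)/33.28571 = 0.418359
r = −ln(0.418359)/3 = 0.87142/3

r ≈ 0.290 per day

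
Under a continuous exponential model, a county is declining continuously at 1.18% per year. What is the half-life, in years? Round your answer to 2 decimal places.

half-life = ln(2) / |r| = 0.69315 / 0.0118

half-life ≈ 58.74 years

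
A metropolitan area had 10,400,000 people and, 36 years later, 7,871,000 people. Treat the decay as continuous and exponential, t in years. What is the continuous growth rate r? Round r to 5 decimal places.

7871000 = 10400000 · e^(r·36)
e^(36r) = 7871000/10400000 = 0.75683
r = ln(0.75683) / 36 = -0.27862 / 36

r ≈ -0.00774 per year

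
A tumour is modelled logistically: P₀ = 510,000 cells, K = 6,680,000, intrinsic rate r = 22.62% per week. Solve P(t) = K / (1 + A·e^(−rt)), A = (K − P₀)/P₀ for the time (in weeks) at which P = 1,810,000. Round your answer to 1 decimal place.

A = (6680000 − 510000)/510000 = 12.09804
1810000 = 6680000/(1 + 12.09804·e^(−0.2262t)) → 1 + 12.09804·e^(−0.2262t) = 3.69061
e^(−0.2262t) = 0.2224 → t = ln(4.4964)/0.2262 = 1.50328/0.2262

t ≈ 6.6 weeks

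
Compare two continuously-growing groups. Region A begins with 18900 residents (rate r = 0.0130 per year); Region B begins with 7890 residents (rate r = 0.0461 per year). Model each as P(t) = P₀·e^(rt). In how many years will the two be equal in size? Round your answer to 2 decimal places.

18900·e^(0.013t) = 7890·e^(0.0461t)
18900/7890 = e^((0.0461 − 0.013)t) → ln(2.39544) = 0.0331·t
t = 0.87357 / 0.0331

t ≈ 26.39 years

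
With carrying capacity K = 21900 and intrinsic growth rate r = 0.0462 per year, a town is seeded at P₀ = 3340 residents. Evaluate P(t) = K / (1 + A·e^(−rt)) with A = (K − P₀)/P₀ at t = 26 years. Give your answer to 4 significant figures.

A = (21900 − 3340)/3340 = 5.55689
P(26) = 21900 / (1 + 5.55689·e^(−0.0462·26)) = 21900 / (1 + 5.55689·0.300833)
= 21900 / 2.67169 ≈ 8197.04

≈ 8,197 residents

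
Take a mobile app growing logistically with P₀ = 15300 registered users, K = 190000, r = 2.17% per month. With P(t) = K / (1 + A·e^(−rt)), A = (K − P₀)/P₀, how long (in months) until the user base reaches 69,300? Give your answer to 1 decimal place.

t ≈ 86.7 months

A = (190000 − 15300)/15300 = 11.4183
69300 = 190000/(1 + 11.4183·e^(−0.0217t)) → 1 + 11.4183·e^(−0.0217t) = 2.7417
e^(−0.0217t) = 0.152536 → t = ln(6.55583)/0.0217 = 1.88035/0.0217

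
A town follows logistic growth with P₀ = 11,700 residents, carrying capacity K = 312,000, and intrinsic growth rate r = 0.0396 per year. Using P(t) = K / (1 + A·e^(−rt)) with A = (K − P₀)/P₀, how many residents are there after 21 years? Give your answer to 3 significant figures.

A = (312000 − 11700)/11700 = 25.66667
P(21) = 312000 / (1 + 25.66667·e^(−0.0396·21)) = 312000 / (1 + 25.66667·0.435352)
= 312000 / 12.17404 ≈ 25628.31

≈ 25,600 residents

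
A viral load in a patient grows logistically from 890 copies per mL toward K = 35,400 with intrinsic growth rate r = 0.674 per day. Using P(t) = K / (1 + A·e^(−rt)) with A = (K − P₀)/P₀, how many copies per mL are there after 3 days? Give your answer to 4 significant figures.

A = (35400 − 890)/890 = 38.77528
P(3) = 35400 / (1 + 38.77528·e^(−0.674·3)) = 35400 / (1 + 38.77528·0.13239)
= 35400 / 6.13348 ≈ 5771.61

≈ 5,772 copies per mL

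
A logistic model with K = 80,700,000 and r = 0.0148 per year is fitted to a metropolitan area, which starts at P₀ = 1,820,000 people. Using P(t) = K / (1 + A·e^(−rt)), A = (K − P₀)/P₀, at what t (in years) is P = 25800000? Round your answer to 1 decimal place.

t ≈ 203.6 years

A = (80700000 − 1820000)/1820000 = 43.34066
25800000 = 80700000/(1 + 43.34066·e^(−0.0148t)) → 1 + 43.34066·e^(−0.0148t) = 3.12791
e^(−0.0148t) = 0.049097 → t = ln(20.36774)/0.0148 = 3.01395/0.0148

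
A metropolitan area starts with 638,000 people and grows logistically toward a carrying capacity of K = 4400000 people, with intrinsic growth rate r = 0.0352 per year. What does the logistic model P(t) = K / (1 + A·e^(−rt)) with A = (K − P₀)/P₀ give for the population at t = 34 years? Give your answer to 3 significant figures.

≈ 1,580,000 people

A = (4400000 − 638000)/638000 = 5.89655
P(34) = 4400000 / (1 + 5.89655·e^(−0.0352·34)) = 4400000 / (1 + 5.89655·0.30216)
= 4400000 / 2.7817 ≈ 1581766.79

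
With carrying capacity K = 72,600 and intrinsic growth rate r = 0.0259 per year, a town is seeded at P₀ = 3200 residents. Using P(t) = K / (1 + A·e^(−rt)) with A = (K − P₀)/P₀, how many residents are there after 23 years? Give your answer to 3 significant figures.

A = (72600 − 3200)/3200 = 21.6875
P(23) = 72600 / (1 + 21.6875·e^(−0.0259·23)) = 72600 / (1 + 21.6875·0.551177)
= 72600 / 12.95364 ≈ 5604.6

≈ 5,600 residents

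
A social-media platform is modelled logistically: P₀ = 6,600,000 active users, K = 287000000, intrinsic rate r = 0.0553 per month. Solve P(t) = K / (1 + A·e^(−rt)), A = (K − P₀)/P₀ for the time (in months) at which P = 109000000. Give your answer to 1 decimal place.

A = (287000000 − 6600000)/6600000 = 42.48485
109000000 = 287000000/(1 + 42.48485·e^(−0.0553t)) → 1 + 42.48485·e^(−0.0553t) = 2.63303
e^(−0.0553t) = 0.038438 → t = ln(26.016)/0.0553 = 3.25871/0.0553

t ≈ 58.9 months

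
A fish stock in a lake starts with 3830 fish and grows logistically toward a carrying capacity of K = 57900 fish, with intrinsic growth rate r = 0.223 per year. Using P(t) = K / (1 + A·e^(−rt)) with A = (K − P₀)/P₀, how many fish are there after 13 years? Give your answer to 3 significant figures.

≈ 32,600 fish

A = (57900 − 3830)/3830 = 14.11749
P(13) = 57900 / (1 + 14.11749·e^(−0.223·13)) = 57900 / (1 + 14.11749·0.055078)
= 57900 / 1.77757 ≈ 32572.61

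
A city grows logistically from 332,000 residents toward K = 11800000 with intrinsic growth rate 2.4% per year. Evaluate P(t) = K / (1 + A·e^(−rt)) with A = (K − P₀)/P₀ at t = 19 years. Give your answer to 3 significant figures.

A = (11800000 − 332000)/332000 = 34.54217
P(19) = 11800000 / (1 + 34.54217·e^(−0.024·19)) = 11800000 / (1 + 34.54217·0.633814)
= 11800000 / 22.8933 ≈ 515434.55

≈ 515,000 residents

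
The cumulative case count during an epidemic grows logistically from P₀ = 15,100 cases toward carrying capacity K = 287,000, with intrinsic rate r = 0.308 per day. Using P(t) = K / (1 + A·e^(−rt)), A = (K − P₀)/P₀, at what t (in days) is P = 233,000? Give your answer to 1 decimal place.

t ≈ 14.1 days

A = (287000 − 15100)/15100 = 18.00662
233000 = 287000/(1 + 18.00662·e^(−0.308t)) → 1 + 18.00662·e^(−0.308t) = 1.23176
e^(−0.308t) = 0.012871 → t = ln(77.69524)/0.308 = 4.35279/0.308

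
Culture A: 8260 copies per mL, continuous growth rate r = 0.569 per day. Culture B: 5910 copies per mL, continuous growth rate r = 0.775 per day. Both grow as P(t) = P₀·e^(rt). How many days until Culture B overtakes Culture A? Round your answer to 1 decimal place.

t ≈ 1.6 days

8260·e^(0.569t) = 5910·e^(0.775t)
8260/5910 = e^((0.775 − 0.569)t) → ln(1.39763) = 0.206·t
t = 0.33478 / 0.206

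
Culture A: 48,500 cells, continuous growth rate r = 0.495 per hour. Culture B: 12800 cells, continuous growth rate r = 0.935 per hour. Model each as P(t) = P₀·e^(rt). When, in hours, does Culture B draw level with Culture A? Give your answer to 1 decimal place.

48500·e^(0.495t) = 12800·e^(0.935t)
48500/12800 = e^((0.935 − 0.495)t) → ln(3.78906) = 0.44·t
t = 1.33212 / 0.44

t ≈ 3.0 hours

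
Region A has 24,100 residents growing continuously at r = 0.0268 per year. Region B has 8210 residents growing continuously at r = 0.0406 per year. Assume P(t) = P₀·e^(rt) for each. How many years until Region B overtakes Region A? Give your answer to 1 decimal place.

t ≈ 78.0 years

24100·e^(0.0268t) = 8210·e^(0.0406t)
24100/8210 = e^((0.0406 − 0.0268)t) → ln(2.93544) = 0.0138·t
t = 1.07686 / 0.0138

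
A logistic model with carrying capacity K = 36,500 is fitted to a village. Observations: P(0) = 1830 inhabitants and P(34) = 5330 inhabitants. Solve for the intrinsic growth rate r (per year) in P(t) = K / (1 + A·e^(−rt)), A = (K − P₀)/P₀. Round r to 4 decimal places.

r ≈ 0.0346 per year

A = (36500 − 1830)/1830 = 18.94536
5330 = 36500/(1 + 18.94536·e^(−r·34)) → e^(−34r) = (6.84803 − 1)/18.94536 = 0.308679
r = −ln(0.308679)/34 = 1.17545/34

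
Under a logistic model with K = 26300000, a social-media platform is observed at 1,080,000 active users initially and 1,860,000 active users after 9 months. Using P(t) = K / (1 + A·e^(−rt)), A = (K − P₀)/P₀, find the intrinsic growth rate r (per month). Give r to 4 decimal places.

A = (26300000 − 1080000)/1080000 = 23.35185
1860000 = 26300000/(1 + 23.35185·e^(−r·9)) → e^(−9r) = (14.13978 − 1)/23.35185 = 0.562687
r = −ln(0.562687)/9 = 0.57503/9

r ≈ 0.0639 per month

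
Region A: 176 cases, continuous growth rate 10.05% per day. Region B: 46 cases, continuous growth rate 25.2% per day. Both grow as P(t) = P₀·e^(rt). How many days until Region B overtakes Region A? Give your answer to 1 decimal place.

t ≈ 8.9 days

176·e^(0.1005t) = 46·e^(0.252t)
176/46 = e^((0.252 − 0.1005)t) → ln(3.82609) = 0.1515·t
t = 1.34184 / 0.1515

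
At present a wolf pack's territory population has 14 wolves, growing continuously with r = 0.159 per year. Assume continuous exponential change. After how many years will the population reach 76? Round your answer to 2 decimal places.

76 = 14 · e^(0.159·t)
t = ln(76/14) / 0.159 = ln(5.42857) / 0.159 = 1.69168 / 0.159

t ≈ 10.64 years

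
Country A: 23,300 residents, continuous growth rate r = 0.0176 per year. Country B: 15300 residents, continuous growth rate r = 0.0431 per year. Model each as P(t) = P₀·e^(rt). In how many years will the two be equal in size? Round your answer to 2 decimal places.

t ≈ 16.49 years

23300·e^(0.0176t) = 15300·e^(0.0431t)
23300/15300 = e^((0.0431 − 0.0176)t) → ln(1.52288) = 0.0255·t
t = 0.4206 / 0.0255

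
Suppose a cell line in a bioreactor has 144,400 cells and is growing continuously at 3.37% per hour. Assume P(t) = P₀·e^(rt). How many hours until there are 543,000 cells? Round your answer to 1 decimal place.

t ≈ 39.3 hours

543000 = 144400 · e^(0.0337·t)
t = ln(543000/144400) / 0.0337 = ln(3.76039) / 0.0337 = 1.32452 / 0.0337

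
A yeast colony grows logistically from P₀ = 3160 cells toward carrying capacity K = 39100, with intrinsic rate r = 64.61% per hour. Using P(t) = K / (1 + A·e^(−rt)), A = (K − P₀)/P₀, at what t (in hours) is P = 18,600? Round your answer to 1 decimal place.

A = (39100 − 3160)/3160 = 11.37342
18600 = 39100/(1 + 11.37342·e^(−0.6461t)) → 1 + 11.37342·e^(−0.6461t) = 2.10215
e^(−0.6461t) = 0.096906 → t = ln(10.3193)/0.6461 = 2.33402/0.6461

t ≈ 3.6 hours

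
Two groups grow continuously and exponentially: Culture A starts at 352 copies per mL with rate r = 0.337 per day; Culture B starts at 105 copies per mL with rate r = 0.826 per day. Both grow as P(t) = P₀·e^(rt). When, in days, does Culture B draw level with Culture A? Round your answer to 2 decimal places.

t ≈ 2.47 days

352·e^(0.337t) = 105·e^(0.826t)
352/105 = e^((0.826 − 0.337)t) → ln(3.35238) = 0.489·t
t = 1.20967 / 0.489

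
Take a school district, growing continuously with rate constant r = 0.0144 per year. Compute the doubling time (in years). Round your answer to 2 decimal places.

doubling time = ln(2) / |r| = 0.69315 / 0.0144

doubling time ≈ 48.14 years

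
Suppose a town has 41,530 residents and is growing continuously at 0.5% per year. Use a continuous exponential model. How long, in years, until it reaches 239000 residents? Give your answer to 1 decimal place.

239000 = 41530 · e^(0.005·t)
t = ln(239000/41530) / 0.005 = ln(5.75488) / 0.005 = 1.75005 / 0.005

t ≈ 350.0 years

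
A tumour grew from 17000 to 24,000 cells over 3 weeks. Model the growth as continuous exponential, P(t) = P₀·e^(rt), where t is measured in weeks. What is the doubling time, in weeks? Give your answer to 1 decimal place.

doubling time ≈ 6.0 weeks

r = ln(24000/17000) / 3 = ln(1.41176) / 3 ≈ 0.114947 per week
doubling time = ln 2 / |r| = 0.69315 / 0.114947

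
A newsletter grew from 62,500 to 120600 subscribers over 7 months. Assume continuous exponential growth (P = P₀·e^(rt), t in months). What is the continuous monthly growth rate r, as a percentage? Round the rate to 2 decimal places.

120600 = 62500 · e^(r·7)
e^(7r) = 120600/62500 = 1.9296
r = ln(1.9296) / 7 = 0.65731 / 7

r ≈ 9.39% per month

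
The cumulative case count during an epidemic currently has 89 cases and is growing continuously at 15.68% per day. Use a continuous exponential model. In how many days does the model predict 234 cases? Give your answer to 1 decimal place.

t ≈ 6.2 days

234 = 89 · e^(0.1568·t)
t = ln(234/89) / 0.1568 = ln(2.62921) / 0.1568 = 0.96668 / 0.1568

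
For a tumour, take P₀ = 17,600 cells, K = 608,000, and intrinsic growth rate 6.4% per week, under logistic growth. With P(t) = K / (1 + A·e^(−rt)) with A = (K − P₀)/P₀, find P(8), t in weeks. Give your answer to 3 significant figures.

≈ 28,800 cells

A = (608000 − 17600)/17600 = 33.54545
P(8) = 608000 / (1 + 33.54545·e^(−0.064·8)) = 608000 / (1 + 33.54545·0.599296)
= 608000 / 21.10365 ≈ 28810.18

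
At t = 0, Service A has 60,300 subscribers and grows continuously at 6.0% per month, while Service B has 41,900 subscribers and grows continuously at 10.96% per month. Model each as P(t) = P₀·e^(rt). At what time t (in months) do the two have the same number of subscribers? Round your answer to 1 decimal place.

t ≈ 7.3 months

60300·e^(0.06t) = 41900·e^(0.1096t)
60300/41900 = e^((0.1096 − 0.06)t) → ln(1.43914) = 0.0496·t
t = 0.36405 / 0.0496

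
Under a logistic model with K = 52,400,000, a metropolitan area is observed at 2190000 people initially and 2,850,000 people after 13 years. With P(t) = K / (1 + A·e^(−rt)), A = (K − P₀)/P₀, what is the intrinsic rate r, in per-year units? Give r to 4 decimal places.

r ≈ 0.0213 per year

A = (52400000 − 2190000)/2190000 = 22.92694
2850000 = 52400000/(1 + 22.92694·e^(−r·13)) → e^(−13r) = (18.38596 − 1)/22.92694 = 0.75832
r = −ln(0.75832)/13 = 0.27665/13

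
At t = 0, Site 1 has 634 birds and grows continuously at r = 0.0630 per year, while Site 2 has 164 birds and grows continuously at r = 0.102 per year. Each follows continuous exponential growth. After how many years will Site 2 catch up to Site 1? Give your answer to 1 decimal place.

t ≈ 34.7 years

634·e^(0.063t) = 164·e^(0.102t)
634/164 = e^((0.102 − 0.063)t) → ln(3.86585) = 0.039·t
t = 1.35218 / 0.039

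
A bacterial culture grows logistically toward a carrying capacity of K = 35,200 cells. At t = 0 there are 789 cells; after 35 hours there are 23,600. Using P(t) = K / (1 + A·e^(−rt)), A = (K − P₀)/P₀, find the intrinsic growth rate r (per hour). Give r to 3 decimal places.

r ≈ 0.128 per hour

A = (35200 − 789)/789 = 43.61343
23600 = 35200/(1 + 43.61343·e^(−r·35)) → e^(−35r) = (1.49153 − 1)/43.61343 = 0.01127
r = −ln(0.01127)/35 = 4.48561/35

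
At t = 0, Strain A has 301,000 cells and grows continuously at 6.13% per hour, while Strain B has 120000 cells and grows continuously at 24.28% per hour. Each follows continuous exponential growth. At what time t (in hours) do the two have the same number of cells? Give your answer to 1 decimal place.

t ≈ 5.1 hours

301000·e^(0.0613t) = 120000·e^(0.2428t)
301000/120000 = e^((0.2428 − 0.0613)t) → ln(2.50833) = 0.1815·t
t = 0.91962 / 0.1815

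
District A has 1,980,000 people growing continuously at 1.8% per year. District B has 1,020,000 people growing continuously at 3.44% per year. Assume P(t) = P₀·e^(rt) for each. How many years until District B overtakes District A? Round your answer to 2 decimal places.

1980000·e^(0.018t) = 1020000·e^(0.0344t)
1980000/1020000 = e^((0.0344 − 0.018)t) → ln(1.94118) = 0.0164·t
t = 0.66329 / 0.0164

t ≈ 40.44 years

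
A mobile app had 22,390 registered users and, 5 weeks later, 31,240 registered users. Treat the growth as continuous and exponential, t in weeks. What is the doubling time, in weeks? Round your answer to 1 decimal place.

r = ln(31240/22390) / 5 = ln(1.39527) / 5 ≈ 0.066617 per week
doubling time = ln 2 / |r| = 0.69315 / 0.066617

doubling time ≈ 10.4 weeks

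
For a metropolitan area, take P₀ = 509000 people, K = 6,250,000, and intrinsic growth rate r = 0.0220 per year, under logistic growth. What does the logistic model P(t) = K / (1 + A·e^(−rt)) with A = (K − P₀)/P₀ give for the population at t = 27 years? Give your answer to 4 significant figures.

A = (6250000 − 509000)/509000 = 11.27898
P(27) = 6250000 / (1 + 11.27898·e^(−0.022·27)) = 6250000 / (1 + 11.27898·0.552114)
= 6250000 / 7.22729 ≈ 864778.23

≈ 864,800 people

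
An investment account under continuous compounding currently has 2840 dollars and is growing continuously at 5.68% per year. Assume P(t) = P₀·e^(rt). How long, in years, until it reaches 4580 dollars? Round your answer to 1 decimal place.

4580 = 2840 · e^(0.0568·t)
t = ln(4580/2840) / 0.0568 = ln(1.61268) / 0.0568 = 0.47789 / 0.0568

t ≈ 8.4 years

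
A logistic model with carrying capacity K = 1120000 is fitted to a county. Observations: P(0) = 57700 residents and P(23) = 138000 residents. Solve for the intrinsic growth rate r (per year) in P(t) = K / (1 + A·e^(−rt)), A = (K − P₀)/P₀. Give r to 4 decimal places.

r ≈ 0.0413 per year

A = (1120000 − 57700)/57700 = 18.41075
138000 = 1120000/(1 + 18.41075·e^(−r·23)) → e^(−23r) = (8.11594 − 1)/18.41075 = 0.38651
r = −ln(0.38651)/23 = 0.9506/23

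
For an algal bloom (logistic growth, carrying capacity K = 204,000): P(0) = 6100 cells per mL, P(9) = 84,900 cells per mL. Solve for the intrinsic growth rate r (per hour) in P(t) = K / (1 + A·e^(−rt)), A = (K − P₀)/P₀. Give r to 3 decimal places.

r ≈ 0.349 per hour

A = (204000 − 6100)/6100 = 32.44262
84900 = 204000/(1 + 32.44262·e^(−r·9)) → e^(−9r) = (2.40283 − 1)/32.44262 = 0.04324
r = −ln(0.04324)/9 = 3.14098/9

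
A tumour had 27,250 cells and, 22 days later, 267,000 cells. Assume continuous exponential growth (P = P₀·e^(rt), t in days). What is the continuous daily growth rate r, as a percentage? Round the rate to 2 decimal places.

r ≈ 10.37% per day

267000 = 27250 · e^(r·22)
e^(22r) = 267000/27250 = 9.79817
r = ln(9.79817) / 22 = 2.2822 / 22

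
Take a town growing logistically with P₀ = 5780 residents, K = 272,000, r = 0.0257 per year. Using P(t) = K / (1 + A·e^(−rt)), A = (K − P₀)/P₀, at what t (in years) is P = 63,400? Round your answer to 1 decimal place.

t ≈ 102.7 years

A = (272000 − 5780)/5780 = 46.05882
63400 = 272000/(1 + 46.05882·e^(−0.0257t)) → 1 + 46.05882·e^(−0.0257t) = 4.29022
e^(−0.0257t) = 0.071435 → t = ln(13.9987)/0.0257 = 2.63896/0.0257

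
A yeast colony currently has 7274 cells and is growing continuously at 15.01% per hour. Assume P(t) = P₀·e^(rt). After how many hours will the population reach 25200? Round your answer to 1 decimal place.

25200 = 7274 · e^(0.1501·t)
t = ln(25200/7274) / 0.1501 = ln(3.46439) / 0.1501 = 1.24254 / 0.1501

t ≈ 8.3 hours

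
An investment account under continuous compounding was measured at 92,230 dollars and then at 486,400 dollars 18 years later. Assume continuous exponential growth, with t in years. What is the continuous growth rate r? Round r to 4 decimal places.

r ≈ 0.0924 per year

486400 = 92230 · e^(r·18)
e^(18r) = 486400/92230 = 5.27377
r = ln(5.27377) / 18 = 1.66275 / 18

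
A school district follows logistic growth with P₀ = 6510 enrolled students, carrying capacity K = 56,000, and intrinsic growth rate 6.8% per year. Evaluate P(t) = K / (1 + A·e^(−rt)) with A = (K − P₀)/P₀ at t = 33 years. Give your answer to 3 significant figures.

≈ 31,000 enrolled students

A = (56000 − 6510)/6510 = 7.60215
P(33) = 56000 / (1 + 7.60215·e^(−0.068·33)) = 56000 / (1 + 7.60215·0.106034)
= 56000 / 1.80608 ≈ 31006.33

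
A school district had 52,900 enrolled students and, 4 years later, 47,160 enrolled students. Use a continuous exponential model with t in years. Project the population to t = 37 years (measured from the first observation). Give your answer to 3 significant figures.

r = ln(47160/52900) / 4 ≈ -0.028714 per year
P(37) = 52900 · e^(-0.028714·37) = 52900 · 0.34562 ≈ 18283.04

≈ 18,300 enrolled students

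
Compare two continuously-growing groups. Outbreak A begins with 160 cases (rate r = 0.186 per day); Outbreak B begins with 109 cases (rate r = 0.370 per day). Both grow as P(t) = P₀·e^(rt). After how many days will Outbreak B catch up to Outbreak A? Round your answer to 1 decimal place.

t ≈ 2.1 days

160·e^(0.186t) = 109·e^(0.37t)
160/109 = e^((0.37 − 0.186)t) → ln(1.46789) = 0.184·t
t = 0.38383 / 0.184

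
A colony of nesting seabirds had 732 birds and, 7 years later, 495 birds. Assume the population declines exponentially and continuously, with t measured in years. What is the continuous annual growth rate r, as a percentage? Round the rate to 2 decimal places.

r ≈ -5.59% per year

495 = 732 · e^(r·7)
e^(7r) = 495/732 = 0.67623
r = ln(0.67623) / 7 = -0.39122 / 7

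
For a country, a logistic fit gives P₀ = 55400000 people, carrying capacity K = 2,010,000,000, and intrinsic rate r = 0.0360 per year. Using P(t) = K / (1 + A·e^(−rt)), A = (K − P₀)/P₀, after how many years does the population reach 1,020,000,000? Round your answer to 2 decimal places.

t ≈ 99.81 years

A = (2010000000 − 55400000)/55400000 = 35.28159
1020000000 = 2010000000/(1 + 35.28159·e^(−0.036t)) → 1 + 35.28159·e^(−0.036t) = 1.97059
e^(−0.036t) = 0.02751 → t = ln(36.35073)/0.036 = 3.59321/0.036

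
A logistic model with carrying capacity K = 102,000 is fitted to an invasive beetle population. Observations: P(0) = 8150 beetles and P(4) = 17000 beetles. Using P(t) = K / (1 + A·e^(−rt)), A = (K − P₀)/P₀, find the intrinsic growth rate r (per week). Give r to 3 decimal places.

A = (102000 − 8150)/8150 = 11.51534
17000 = 102000/(1 + 11.51534·e^(−r·4)) → e^(−4r) = (6 − 1)/11.51534 = 0.434204
r = −ln(0.434204)/4 = 0.83424/4

r ≈ 0.209 per week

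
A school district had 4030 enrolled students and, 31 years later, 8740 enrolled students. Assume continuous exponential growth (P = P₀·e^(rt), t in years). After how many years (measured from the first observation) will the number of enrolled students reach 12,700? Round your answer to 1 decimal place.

t ≈ 46.0 years

r = ln(8740/4030) / 31 ≈ 0.024972 per year
t = ln(12700/4030) / r = 1.14784 / 0.024972 ≈ 45.964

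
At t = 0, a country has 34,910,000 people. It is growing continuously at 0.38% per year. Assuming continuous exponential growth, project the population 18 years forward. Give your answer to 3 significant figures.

P(18) = 34910000 · e^(0.0038·18) = 34910000 · e^(0.0684)
= 34910000 · 1.07079 ≈ 37381402.49

≈ 37,400,000 people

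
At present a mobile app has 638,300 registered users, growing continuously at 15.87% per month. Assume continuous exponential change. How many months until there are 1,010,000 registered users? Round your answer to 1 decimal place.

1010000 = 638300 · e^(0.1587·t)
t = ln(1010000/638300) / 0.1587 = ln(1.58233) / 0.1587 = 0.4589 / 0.1587

t ≈ 2.9 months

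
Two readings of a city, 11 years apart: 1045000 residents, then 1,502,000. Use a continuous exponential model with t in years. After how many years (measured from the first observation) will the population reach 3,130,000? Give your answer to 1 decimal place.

r = ln(1502000/1045000) / 11 ≈ 0.03298 per year
t = ln(3130000/1045000) / r = 1.09702 / 0.03298 ≈ 33.263

t ≈ 33.3 years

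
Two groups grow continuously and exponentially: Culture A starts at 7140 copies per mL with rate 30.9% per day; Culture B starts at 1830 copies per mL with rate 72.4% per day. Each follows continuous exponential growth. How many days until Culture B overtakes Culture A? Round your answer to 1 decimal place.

7140·e^(0.309t) = 1830·e^(0.724t)
7140/1830 = e^((0.724 − 0.309)t) → ln(3.90164) = 0.415·t
t = 1.3614 / 0.415

t ≈ 3.3 days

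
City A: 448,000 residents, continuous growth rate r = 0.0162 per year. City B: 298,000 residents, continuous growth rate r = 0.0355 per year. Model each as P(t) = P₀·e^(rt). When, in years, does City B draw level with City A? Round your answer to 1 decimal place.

448000·e^(0.0162t) = 298000·e^(0.0355t)
448000/298000 = e^((0.0355 − 0.0162)t) → ln(1.50336) = 0.0193·t
t = 0.4077 / 0.0193

t ≈ 21.1 years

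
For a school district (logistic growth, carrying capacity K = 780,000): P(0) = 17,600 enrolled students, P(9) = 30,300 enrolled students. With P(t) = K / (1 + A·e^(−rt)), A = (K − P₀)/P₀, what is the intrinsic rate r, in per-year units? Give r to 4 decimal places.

A = (780000 − 17600)/17600 = 43.31818
30300 = 780000/(1 + 43.31818·e^(−r·9)) → e^(−9r) = (25.74257 − 1)/43.31818 = 0.571182
r = −ln(0.571182)/9 = 0.56005/9

r ≈ 0.0622 per year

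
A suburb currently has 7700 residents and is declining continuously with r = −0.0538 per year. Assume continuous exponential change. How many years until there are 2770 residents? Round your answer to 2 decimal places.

t ≈ 19.00 years

2770 = 7700 · e^(-0.0538·t)
t = ln(2770/7700) / -0.0538 = ln(0.35974) / -0.0538 = -1.02237 / -0.0538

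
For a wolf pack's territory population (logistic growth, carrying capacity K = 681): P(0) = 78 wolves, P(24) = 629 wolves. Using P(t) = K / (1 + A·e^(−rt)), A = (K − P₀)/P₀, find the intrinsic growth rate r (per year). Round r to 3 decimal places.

A = (681 − 78)/78 = 7.73077
629 = 681/(1 + 7.73077·e^(−r·24)) → e^(−24r) = (1.08267 − 1)/7.73077 = 0.010694
r = −ln(0.010694)/24 = 4.5381/24

r ≈ 0.189 per year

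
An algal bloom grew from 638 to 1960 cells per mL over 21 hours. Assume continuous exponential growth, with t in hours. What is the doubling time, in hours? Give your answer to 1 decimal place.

r = ln(1960/638) / 21 = ln(3.0721) / 21 ≈ 0.053446 per hour
doubling time = ln 2 / |r| = 0.69315 / 0.053446

doubling time ≈ 13.0 hours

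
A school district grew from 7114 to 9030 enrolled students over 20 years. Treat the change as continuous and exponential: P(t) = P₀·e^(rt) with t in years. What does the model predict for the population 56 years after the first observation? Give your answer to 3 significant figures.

≈ 13,900 enrolled students

r = ln(9030/7114) / 20 ≈ 0.011924 per year
P(56) = 7114 · e^(0.011924·56) = 7114 · 1.94988 ≈ 13871.41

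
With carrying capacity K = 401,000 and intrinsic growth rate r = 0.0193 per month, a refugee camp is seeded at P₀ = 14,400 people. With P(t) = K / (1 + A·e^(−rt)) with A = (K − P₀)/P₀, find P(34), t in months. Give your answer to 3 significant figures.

≈ 26,900 people

A = (401000 − 14400)/14400 = 26.84722
P(34) = 401000 / (1 + 26.84722·e^(−0.0193·34)) = 401000 / (1 + 26.84722·0.518819)
= 401000 / 14.92885 ≈ 26860.74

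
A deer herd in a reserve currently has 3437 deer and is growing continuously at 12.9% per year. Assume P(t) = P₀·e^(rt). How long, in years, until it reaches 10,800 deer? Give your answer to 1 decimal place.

10800 = 3437 · e^(0.129·t)
t = ln(10800/3437) / 0.129 = ln(3.14228) / 0.129 = 1.14495 / 0.129

t ≈ 8.9 years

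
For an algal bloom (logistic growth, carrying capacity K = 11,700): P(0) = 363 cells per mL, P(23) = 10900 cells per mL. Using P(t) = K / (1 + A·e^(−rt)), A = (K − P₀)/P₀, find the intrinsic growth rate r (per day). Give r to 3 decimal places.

A = (11700 − 363)/363 = 31.2314
10900 = 11700/(1 + 31.2314·e^(−r·23)) → e^(−23r) = (1.07339 − 1)/31.2314 = 0.00235
r = −ln(0.00235)/23 = 6.05333/23

r ≈ 0.263 per day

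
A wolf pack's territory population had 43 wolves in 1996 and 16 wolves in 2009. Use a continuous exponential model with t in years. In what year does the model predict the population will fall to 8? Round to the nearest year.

r = ln(16/43) / 13 = -0.98861/13 ≈ -0.076047 per year
t = ln(8/43) / r = -1.68176/-0.076047 ≈ 22.11 years after 1996

year 2018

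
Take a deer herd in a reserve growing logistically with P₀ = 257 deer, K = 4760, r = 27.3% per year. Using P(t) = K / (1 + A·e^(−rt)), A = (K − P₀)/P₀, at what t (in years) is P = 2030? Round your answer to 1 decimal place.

t ≈ 9.4 years

A = (4760 − 257)/257 = 17.5214
2030 = 4760/(1 + 17.5214·e^(−0.273t)) → 1 + 17.5214·e^(−0.273t) = 2.34483
e^(−0.273t) = 0.076753 → t = ln(13.02873)/0.273 = 2.56716/0.273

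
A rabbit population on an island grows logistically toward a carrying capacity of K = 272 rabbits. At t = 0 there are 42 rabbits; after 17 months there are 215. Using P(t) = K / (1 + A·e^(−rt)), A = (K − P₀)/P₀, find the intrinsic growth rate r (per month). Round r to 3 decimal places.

r ≈ 0.178 per month

A = (272 − 42)/42 = 5.47619
215 = 272/(1 + 5.47619·e^(−r·17)) → e^(−17r) = (1.26512 − 1)/5.47619 = 0.048413
r = −ln(0.048413)/17 = 3.028/17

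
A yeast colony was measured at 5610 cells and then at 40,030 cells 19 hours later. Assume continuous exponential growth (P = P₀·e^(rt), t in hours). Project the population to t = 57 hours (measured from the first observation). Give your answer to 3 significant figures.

≈ 2,040,000 cells

r = ln(40030/5610) / 19 ≈ 0.103425 per hour
P(57) = 5610 · e^(0.103425·57) = 5610 · 363.30233 ≈ 2038126.09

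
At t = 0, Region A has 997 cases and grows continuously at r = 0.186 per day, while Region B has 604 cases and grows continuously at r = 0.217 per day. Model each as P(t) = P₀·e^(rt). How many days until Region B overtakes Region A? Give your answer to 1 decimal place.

t ≈ 16.2 days

997·e^(0.186t) = 604·e^(0.217t)
997/604 = e^((0.217 − 0.186)t) → ln(1.65066) = 0.031·t
t = 0.50118 / 0.031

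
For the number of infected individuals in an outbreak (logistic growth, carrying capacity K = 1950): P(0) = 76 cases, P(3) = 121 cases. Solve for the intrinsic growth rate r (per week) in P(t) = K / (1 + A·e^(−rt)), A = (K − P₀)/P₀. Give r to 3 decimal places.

r ≈ 0.163 per week

A = (1950 − 76)/76 = 24.65789
121 = 1950/(1 + 24.65789·e^(−r·3)) → e^(−3r) = (16.1157 − 1)/24.65789 = 0.613017
r = −ln(0.613017)/3 = 0.48936/3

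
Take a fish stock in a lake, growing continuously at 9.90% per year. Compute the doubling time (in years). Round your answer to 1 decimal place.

doubling time ≈ 7.0 years

doubling time = ln(2) / |r| = 0.69315 / 0.099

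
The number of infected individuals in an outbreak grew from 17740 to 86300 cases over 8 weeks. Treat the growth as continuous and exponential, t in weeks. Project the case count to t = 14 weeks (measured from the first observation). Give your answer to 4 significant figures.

≈ 282,700 cases

r = ln(86300/17740) / 8 ≈ 0.197751 per week
P(14) = 17740 · e^(0.197751·14) = 17740 · 15.93493 ≈ 282685.6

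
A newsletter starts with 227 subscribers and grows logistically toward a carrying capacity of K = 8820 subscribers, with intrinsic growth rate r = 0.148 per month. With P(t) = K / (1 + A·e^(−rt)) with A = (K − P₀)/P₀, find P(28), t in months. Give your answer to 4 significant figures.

≈ 5,511 subscribers

A = (8820 − 227)/227 = 37.85463
P(28) = 8820 / (1 + 37.85463·e^(−0.148·28)) = 8820 / (1 + 37.85463·0.015859)
= 8820 / 1.60035 ≈ 5511.3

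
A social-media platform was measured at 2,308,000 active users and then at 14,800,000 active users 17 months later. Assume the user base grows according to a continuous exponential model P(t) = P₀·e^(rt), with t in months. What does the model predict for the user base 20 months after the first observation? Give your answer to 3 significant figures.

r = ln(14800000/2308000) / 17 ≈ 0.109309 per month
P(20) = 2308000 · e^(0.109309·20) = 2308000 · 8.90107 ≈ 20543671.06

≈ 20,500,000 active users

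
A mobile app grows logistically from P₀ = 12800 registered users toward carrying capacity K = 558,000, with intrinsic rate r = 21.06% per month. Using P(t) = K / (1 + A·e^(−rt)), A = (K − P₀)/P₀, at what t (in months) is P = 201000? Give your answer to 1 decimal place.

t ≈ 15.1 months

A = (558000 − 12800)/12800 = 42.59375
201000 = 558000/(1 + 42.59375·e^(−0.2106t)) → 1 + 42.59375·e^(−0.2106t) = 2.77612
e^(−0.2106t) = 0.041699 → t = ln(23.98136)/0.2106 = 3.17728/0.2106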